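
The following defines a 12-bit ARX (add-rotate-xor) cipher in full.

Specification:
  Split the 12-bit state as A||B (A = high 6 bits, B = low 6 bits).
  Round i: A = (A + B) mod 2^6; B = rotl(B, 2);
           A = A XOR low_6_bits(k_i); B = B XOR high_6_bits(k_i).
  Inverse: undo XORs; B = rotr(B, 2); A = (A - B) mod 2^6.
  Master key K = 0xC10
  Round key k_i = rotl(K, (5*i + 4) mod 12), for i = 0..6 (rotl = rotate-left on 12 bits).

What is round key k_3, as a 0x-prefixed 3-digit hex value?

K = 0xC10
k_0 = rotl(K, (5*0+4) mod 12) = rotl(K, 4) = 0x10C
k_1 = rotl(K, (5*1+4) mod 12) = rotl(K, 9) = 0x182
k_2 = rotl(K, (5*2+4) mod 12) = rotl(K, 2) = 0x043
k_3 = rotl(K, (5*3+4) mod 12) = rotl(K, 7) = 0x860

0x860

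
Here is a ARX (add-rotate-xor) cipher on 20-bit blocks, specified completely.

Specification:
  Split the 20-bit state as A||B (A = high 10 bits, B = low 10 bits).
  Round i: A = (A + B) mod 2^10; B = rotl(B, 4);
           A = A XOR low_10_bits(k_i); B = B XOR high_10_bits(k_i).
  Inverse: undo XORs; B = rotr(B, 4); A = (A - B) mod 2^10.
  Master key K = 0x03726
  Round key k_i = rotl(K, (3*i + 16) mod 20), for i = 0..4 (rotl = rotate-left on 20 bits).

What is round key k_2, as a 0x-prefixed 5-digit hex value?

0x0DC98

K = 0x03726
k_0 = rotl(K, (3*0+16) mod 20) = rotl(K, 16) = 0x60372
k_1 = rotl(K, (3*1+16) mod 20) = rotl(K, 19) = 0x01B93
k_2 = rotl(K, (3*2+16) mod 20) = rotl(K, 2) = 0x0DC98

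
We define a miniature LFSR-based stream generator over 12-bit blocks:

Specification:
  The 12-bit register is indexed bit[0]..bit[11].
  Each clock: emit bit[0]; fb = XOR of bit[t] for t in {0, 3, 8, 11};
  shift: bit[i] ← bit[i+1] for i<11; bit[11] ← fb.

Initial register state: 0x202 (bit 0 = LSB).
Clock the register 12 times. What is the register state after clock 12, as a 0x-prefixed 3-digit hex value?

reg_0 = 0x202
clock 1: out=0, reg = 0x101
clock 2: out=1, reg = 0x080
clock 3: out=0, reg = 0x040
clock 4: out=0, reg = 0x020
clock 5: out=0, reg = 0x010
clock 6: out=0, reg = 0x008
clock 7: out=0, reg = 0x804
clock 8: out=0, reg = 0xC02
clock 9: out=0, reg = 0xE01
clock 10: out=1, reg = 0x700
clock 11: out=0, reg = 0xB80
clock 12: out=0, reg = 0x5C0

0x5C0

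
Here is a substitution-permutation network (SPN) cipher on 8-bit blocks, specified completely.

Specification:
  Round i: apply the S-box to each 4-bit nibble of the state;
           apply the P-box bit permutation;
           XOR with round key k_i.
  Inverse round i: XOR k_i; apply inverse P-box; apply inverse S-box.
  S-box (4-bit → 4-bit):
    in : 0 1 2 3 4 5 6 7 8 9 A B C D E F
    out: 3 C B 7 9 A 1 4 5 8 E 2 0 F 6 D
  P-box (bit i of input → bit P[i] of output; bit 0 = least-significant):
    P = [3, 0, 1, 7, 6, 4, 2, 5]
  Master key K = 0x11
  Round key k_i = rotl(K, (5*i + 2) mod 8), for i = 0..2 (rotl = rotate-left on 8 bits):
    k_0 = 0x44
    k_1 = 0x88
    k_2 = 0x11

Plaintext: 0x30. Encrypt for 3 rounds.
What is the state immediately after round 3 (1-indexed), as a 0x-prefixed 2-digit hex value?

s_0 = plaintext = 0x30
s_1 = Round(s_0, k_0) = 0x19
s_2 = Round(s_1, k_1) = 0x2C
s_3 = Round(s_2, k_2) = 0x61

0x61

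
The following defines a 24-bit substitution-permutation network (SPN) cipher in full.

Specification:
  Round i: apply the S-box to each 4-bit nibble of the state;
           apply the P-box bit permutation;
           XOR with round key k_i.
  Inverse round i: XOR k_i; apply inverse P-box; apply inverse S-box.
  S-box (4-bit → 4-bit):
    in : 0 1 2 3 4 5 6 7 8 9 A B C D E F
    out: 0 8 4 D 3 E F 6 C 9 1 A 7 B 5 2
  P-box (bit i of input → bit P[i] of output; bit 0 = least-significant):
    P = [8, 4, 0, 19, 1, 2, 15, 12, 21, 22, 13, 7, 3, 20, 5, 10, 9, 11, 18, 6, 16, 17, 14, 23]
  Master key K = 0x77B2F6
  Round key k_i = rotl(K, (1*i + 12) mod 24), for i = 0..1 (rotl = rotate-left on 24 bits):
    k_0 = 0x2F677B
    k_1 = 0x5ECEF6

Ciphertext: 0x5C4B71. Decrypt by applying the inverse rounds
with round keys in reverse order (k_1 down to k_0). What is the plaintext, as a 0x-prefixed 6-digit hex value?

0x6E55B5

s_0 = ciphertext = 0x5C4B71
s_1 = InvRound(s_0, k_1) = 0xF011CE
s_2 = InvRound(s_1, k_0) = 0x6E55B5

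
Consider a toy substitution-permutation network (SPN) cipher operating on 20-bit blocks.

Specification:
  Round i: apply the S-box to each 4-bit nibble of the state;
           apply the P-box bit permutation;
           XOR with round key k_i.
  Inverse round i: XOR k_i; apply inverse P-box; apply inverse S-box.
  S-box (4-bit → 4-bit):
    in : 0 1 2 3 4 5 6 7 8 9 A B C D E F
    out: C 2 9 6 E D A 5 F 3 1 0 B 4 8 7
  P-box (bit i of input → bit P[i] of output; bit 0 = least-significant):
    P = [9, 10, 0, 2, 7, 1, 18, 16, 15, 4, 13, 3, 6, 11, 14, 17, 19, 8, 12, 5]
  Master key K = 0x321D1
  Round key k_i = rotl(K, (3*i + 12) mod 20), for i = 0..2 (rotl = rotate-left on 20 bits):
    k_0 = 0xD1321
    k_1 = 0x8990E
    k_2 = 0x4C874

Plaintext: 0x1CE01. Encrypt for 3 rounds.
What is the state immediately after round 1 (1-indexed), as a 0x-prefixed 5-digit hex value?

s_0 = plaintext = 0x1CE01
s_1 = Round(s_0, k_0) = 0xA1E69
s_2 = Round(s_1, k_1) = 0x19704
s_3 = Round(s_2, k_2) = 0x16531

0xA1E69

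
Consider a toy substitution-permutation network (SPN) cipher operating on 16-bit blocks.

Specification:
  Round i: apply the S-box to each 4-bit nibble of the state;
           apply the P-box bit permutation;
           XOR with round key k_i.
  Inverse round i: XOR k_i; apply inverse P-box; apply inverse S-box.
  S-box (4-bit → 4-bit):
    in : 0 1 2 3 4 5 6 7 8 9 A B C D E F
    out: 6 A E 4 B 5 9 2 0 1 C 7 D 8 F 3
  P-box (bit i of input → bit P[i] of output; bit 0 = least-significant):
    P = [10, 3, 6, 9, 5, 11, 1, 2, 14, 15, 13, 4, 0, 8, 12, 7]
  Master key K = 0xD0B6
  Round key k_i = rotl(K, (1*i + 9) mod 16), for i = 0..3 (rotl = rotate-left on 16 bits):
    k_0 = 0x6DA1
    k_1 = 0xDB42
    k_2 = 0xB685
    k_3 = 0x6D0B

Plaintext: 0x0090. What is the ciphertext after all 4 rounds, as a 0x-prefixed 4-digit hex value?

s_0 = plaintext = 0x0090
s_1 = Round(s_0, k_0) = 0xDCC9
s_2 = Round(s_1, k_1) = 0xBFF4
s_3 = Round(s_2, k_2) = 0x69AC
s_4 = Round(s_3, k_3) = 0x2BCC

0x2BCC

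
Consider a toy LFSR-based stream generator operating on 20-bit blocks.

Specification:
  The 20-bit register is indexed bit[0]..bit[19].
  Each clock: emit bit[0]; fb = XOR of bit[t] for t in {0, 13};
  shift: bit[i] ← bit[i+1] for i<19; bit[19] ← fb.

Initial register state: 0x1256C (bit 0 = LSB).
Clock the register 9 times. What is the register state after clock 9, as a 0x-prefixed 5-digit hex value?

reg_0 = 0x1256C
clock 1: out=0, reg = 0x892B6
clock 2: out=0, reg = 0x4495B
clock 3: out=1, reg = 0xA24AD
clock 4: out=1, reg = 0x51256
clock 5: out=0, reg = 0x2892B
clock 6: out=1, reg = 0x94495
clock 7: out=1, reg = 0xCA24A
clock 8: out=0, reg = 0xE5125
clock 9: out=1, reg = 0xF2892

0xF2892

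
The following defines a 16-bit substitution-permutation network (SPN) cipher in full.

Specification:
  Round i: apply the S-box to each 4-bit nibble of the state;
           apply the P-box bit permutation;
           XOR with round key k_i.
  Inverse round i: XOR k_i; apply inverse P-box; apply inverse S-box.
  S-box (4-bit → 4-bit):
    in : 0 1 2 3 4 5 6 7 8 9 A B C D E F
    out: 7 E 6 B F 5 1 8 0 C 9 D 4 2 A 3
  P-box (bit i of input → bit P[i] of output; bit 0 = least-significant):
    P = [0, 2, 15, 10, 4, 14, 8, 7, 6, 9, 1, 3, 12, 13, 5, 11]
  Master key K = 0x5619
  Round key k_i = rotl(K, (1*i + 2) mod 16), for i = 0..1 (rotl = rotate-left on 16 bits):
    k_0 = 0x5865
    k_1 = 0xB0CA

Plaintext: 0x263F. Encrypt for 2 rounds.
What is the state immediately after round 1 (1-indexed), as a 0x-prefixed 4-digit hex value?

0x3890

s_0 = plaintext = 0x263F
s_1 = Round(s_0, k_0) = 0x3890
s_2 = Round(s_1, k_1) = 0x094F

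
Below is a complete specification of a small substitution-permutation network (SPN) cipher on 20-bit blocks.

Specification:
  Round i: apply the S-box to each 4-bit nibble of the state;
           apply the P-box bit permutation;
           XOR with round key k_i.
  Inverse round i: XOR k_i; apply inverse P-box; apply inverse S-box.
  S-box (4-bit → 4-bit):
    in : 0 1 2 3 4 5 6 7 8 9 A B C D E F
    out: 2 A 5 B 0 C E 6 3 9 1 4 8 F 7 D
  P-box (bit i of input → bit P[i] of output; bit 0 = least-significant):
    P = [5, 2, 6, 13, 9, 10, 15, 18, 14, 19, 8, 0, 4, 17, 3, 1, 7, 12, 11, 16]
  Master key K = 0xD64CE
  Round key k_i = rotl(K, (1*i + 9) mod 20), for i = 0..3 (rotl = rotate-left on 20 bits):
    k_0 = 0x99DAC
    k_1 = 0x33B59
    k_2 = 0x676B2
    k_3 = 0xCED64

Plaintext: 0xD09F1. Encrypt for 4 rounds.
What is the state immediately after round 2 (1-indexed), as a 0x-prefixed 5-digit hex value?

s_0 = plaintext = 0xD09F1
s_1 = Round(s_0, k_0) = 0xE6729
s_2 = Round(s_1, k_1) = 0x980F3
s_3 = Round(s_2, k_2) = 0x9D406
s_4 = Round(s_3, k_3) = 0xFC9BA

0x980F3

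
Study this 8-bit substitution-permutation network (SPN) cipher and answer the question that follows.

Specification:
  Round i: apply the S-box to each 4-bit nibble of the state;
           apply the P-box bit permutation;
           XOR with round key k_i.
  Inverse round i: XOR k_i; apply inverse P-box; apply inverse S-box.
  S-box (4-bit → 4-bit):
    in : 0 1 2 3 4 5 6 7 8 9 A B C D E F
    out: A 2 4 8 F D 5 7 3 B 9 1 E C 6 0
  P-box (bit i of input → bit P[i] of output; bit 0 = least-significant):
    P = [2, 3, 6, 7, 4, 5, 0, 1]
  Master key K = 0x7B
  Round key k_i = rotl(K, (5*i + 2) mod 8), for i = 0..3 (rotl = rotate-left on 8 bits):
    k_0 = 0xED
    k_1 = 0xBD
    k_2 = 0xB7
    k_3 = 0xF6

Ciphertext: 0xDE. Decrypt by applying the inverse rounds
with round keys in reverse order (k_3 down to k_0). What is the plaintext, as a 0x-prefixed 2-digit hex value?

s_0 = ciphertext = 0xDE
s_1 = InvRound(s_0, k_3) = 0x11
s_2 = InvRound(s_1, k_2) = 0x0A
s_3 = InvRound(s_2, k_1) = 0x4A
s_4 = InvRound(s_3, k_0) = 0xCA

0xCA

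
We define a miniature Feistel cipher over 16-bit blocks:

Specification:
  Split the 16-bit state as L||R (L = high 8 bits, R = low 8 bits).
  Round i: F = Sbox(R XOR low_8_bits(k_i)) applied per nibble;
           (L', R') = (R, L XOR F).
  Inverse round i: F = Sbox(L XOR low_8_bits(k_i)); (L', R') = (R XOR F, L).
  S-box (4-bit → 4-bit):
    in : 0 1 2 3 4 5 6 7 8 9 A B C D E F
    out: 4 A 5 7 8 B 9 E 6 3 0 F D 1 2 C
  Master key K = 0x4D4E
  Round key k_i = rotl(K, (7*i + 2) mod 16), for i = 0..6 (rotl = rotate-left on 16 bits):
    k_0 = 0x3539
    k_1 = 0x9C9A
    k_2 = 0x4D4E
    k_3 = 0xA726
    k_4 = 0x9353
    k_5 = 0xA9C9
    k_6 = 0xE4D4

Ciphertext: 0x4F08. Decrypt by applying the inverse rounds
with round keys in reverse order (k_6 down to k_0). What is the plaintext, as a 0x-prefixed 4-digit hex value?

0x6CD4

s_0 = ciphertext = 0x4F08
s_1 = InvRound(s_0, k_6) = 0x374F
s_2 = InvRound(s_1, k_5) = 0x8D37
s_3 = InvRound(s_2, k_4) = 0x258D
s_4 = InvRound(s_3, k_3) = 0xCA25
s_5 = InvRound(s_4, k_2) = 0x4DCA
s_6 = InvRound(s_5, k_1) = 0xD44D
s_7 = InvRound(s_6, k_0) = 0x6CD4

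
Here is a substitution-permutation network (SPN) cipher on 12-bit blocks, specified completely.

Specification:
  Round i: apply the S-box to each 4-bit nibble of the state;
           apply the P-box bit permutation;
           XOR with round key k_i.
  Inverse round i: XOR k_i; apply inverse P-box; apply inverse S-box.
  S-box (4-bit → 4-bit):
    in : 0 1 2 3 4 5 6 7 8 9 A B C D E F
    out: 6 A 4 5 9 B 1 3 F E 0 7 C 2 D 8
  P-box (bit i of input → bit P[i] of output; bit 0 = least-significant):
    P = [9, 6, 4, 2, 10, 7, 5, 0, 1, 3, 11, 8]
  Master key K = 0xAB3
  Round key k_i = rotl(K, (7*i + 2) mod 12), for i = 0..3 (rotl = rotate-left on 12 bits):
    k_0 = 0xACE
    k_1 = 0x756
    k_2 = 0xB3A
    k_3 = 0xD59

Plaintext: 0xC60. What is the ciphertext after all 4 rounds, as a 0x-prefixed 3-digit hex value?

s_0 = plaintext = 0xC60
s_1 = Round(s_0, k_0) = 0x79E
s_2 = Round(s_1, k_1) = 0x5E9
s_3 = Round(s_2, k_2) = 0xE45
s_4 = Round(s_3, k_3) = 0x21E

0x21E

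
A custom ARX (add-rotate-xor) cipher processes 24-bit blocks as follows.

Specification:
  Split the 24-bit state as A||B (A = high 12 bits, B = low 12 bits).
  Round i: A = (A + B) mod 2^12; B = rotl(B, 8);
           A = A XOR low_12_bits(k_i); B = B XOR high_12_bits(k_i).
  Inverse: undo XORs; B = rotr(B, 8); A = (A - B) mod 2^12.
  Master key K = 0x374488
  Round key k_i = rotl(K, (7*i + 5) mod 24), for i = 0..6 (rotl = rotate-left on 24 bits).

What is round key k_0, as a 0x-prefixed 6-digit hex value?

0xE89106

K = 0x374488
k_0 = rotl(K, (7*0+5) mod 24) = rotl(K, 5) = 0xE89106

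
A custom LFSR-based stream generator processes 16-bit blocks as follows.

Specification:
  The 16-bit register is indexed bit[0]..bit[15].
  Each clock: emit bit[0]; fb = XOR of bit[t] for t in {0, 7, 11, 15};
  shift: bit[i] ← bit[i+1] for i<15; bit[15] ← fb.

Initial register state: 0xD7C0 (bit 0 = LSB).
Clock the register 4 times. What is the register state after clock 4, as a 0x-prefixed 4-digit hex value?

0xCD7C

reg_0 = 0xD7C0
clock 1: out=0, reg = 0x6BE0
clock 2: out=0, reg = 0x35F0
clock 3: out=0, reg = 0x9AF8
clock 4: out=0, reg = 0xCD7C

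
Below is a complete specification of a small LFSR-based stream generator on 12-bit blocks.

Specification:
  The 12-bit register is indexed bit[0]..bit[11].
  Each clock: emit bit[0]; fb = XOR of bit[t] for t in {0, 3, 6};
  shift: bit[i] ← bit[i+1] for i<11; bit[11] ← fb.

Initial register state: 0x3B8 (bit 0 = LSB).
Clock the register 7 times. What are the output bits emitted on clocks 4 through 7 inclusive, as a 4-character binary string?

1110

reg_0 = 0x3B8
clock 1: out=0, reg = 0x9DC
clock 2: out=0, reg = 0x4EE
clock 3: out=0, reg = 0x277
clock 4: out=1, reg = 0x13B
clock 5: out=1, reg = 0x09D
clock 6: out=1, reg = 0x04E
clock 7: out=0, reg = 0x027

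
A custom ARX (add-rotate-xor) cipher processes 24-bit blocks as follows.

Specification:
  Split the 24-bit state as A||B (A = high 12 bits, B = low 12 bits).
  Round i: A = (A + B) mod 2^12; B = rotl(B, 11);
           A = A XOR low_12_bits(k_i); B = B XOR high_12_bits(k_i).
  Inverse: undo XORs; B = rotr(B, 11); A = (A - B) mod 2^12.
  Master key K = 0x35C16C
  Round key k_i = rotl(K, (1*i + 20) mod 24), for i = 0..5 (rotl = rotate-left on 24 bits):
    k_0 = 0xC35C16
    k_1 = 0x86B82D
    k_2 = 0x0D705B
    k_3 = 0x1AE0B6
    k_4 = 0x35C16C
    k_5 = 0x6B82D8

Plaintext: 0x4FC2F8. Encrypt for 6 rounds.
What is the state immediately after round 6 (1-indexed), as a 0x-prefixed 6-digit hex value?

0x521E0B

s_0 = plaintext = 0x4FC2F8
s_1 = Round(s_0, k_0) = 0xBE2D49
s_2 = Round(s_1, k_1) = 0x1066CF
s_3 = Round(s_2, k_2) = 0x78EBB0
s_4 = Round(s_3, k_3) = 0x388476
s_5 = Round(s_4, k_4) = 0x692167
s_6 = Round(s_5, k_5) = 0x521E0B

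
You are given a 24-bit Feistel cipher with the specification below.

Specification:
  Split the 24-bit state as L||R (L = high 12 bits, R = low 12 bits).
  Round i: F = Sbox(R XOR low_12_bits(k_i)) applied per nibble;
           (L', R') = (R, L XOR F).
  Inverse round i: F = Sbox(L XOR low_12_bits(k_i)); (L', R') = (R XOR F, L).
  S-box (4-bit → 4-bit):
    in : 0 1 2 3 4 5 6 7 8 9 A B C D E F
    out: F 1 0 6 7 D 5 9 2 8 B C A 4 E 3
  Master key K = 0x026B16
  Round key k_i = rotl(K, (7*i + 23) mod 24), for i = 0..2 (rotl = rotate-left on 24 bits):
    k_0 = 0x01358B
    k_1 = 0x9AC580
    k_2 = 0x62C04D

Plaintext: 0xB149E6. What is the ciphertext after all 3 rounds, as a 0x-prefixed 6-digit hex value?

0xE49FB7

s_0 = plaintext = 0xB149E6
s_1 = Round(s_0, k_0) = 0x9E6140
s_2 = Round(s_1, k_1) = 0x140E49
s_3 = Round(s_2, k_2) = 0xE49FB7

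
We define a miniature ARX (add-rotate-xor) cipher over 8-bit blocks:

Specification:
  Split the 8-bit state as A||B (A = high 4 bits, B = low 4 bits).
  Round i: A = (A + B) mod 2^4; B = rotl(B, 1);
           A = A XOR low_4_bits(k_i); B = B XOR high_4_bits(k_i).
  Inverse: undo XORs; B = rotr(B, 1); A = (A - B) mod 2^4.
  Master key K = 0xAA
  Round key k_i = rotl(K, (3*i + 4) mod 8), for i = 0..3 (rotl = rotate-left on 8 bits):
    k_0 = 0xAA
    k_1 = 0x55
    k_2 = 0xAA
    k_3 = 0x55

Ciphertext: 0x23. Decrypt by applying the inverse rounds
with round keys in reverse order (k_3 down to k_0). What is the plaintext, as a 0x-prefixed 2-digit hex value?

0xE3

s_0 = ciphertext = 0x23
s_1 = InvRound(s_0, k_3) = 0x43
s_2 = InvRound(s_1, k_2) = 0x2C
s_3 = InvRound(s_2, k_1) = 0xBC
s_4 = InvRound(s_3, k_0) = 0xE3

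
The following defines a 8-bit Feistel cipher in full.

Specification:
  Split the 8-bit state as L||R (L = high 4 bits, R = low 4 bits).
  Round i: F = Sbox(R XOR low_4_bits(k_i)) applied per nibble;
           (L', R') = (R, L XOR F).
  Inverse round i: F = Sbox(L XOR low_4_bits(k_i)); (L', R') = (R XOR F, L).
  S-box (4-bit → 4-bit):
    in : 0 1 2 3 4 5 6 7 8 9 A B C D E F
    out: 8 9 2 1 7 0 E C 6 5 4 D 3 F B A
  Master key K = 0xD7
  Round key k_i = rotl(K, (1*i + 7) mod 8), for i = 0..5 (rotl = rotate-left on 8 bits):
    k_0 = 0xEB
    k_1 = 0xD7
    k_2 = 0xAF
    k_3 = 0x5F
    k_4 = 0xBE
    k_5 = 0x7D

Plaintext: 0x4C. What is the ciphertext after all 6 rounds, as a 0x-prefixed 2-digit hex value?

s_0 = plaintext = 0x4C
s_1 = Round(s_0, k_0) = 0xC8
s_2 = Round(s_1, k_1) = 0x86
s_3 = Round(s_2, k_2) = 0x6D
s_4 = Round(s_3, k_3) = 0xD4
s_5 = Round(s_4, k_4) = 0x49
s_6 = Round(s_5, k_5) = 0x93

0x93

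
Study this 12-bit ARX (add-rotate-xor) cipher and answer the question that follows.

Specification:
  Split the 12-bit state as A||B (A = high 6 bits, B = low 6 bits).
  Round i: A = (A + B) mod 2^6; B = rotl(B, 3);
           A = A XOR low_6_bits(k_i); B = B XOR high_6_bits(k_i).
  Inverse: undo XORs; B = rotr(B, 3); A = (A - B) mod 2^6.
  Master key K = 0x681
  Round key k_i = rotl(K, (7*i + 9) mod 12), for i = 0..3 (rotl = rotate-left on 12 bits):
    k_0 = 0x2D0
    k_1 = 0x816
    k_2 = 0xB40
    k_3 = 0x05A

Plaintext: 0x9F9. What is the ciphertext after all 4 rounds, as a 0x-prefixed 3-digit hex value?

s_0 = plaintext = 0x9F9
s_1 = Round(s_0, k_0) = 0xC04
s_2 = Round(s_1, k_1) = 0x880
s_3 = Round(s_2, k_2) = 0x8AD
s_4 = Round(s_3, k_3) = 0x56C

0x56C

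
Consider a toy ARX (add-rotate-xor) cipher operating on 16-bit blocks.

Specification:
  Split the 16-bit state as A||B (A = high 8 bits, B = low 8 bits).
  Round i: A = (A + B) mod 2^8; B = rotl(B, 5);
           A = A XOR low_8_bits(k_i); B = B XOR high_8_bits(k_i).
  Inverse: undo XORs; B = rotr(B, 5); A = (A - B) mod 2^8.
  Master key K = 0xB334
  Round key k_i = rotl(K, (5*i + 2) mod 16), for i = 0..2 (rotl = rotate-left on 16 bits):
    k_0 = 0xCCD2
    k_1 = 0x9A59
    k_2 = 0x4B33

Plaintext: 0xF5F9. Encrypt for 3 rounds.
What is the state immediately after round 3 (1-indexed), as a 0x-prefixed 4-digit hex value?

s_0 = plaintext = 0xF5F9
s_1 = Round(s_0, k_0) = 0x3CF3
s_2 = Round(s_1, k_1) = 0x76E4
s_3 = Round(s_2, k_2) = 0x69D7

0x69D7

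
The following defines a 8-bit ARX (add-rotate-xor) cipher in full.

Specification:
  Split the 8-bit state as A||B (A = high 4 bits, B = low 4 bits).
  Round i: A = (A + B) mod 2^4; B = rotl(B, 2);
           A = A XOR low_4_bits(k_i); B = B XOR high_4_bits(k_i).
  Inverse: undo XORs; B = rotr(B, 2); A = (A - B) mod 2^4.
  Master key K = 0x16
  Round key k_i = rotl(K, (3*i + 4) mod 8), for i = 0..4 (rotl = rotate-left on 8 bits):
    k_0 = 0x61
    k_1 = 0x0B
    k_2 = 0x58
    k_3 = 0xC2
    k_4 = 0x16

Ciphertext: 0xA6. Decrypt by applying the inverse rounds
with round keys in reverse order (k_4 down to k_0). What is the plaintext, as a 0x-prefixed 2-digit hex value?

0x7D

s_0 = ciphertext = 0xA6
s_1 = InvRound(s_0, k_4) = 0xFD
s_2 = InvRound(s_1, k_3) = 0x94
s_3 = InvRound(s_2, k_2) = 0xD4
s_4 = InvRound(s_3, k_1) = 0x51
s_5 = InvRound(s_4, k_0) = 0x7D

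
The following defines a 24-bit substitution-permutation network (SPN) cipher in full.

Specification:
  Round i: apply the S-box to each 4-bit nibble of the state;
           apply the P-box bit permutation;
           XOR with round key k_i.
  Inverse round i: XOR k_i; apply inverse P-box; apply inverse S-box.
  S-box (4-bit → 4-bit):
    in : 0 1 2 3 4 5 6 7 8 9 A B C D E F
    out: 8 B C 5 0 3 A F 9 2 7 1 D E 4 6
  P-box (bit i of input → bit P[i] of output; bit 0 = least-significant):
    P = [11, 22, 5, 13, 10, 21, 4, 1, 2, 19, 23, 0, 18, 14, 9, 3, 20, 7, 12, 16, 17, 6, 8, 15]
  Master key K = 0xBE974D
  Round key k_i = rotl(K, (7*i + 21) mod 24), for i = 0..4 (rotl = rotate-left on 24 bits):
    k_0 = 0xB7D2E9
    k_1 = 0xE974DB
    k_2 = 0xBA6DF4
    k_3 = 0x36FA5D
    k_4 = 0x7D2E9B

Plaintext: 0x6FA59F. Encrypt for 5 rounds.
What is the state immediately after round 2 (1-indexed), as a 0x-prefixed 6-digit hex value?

0xB9D5B0

s_0 = plaintext = 0x6FA59F
s_1 = Round(s_0, k_0) = 0xDB000D
s_2 = Round(s_1, k_1) = 0xB9D5B0
s_3 = Round(s_2, k_2) = 0xB00B78
s_4 = Round(s_3, k_3) = 0x15D643
s_5 = Round(s_4, k_4) = 0x67E472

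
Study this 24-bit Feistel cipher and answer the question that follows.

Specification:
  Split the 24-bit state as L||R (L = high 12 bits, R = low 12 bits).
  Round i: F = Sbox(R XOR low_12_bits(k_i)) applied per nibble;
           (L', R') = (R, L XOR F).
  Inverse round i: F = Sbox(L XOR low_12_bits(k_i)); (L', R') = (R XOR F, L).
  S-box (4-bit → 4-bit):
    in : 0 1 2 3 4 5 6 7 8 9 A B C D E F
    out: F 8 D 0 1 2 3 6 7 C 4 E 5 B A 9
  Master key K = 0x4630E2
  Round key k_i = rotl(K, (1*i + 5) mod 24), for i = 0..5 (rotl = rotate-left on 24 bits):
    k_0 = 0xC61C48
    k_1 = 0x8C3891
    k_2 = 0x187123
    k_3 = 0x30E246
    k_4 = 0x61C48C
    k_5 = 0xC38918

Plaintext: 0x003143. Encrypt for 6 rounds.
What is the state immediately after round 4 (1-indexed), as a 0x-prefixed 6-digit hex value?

0x4DF2BA

s_0 = plaintext = 0x003143
s_1 = Round(s_0, k_0) = 0x143BFD
s_2 = Round(s_1, k_1) = 0xBFD176
s_3 = Round(s_2, k_2) = 0x1764DF
s_4 = Round(s_3, k_3) = 0x4DF2BA
s_5 = Round(s_4, k_4) = 0x2BA7DC
s_6 = Round(s_5, k_5) = 0x7DC8EB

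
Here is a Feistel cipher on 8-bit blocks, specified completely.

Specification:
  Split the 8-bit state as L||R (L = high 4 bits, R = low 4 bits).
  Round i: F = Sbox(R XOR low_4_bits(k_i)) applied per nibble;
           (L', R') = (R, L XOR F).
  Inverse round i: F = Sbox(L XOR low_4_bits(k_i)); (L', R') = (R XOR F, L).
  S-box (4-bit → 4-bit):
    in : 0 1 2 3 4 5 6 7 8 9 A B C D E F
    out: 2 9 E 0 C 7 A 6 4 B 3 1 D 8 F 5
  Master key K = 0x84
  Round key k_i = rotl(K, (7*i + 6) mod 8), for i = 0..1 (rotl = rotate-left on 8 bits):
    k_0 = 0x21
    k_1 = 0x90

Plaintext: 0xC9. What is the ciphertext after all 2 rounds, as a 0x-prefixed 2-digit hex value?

0x8D

s_0 = plaintext = 0xC9
s_1 = Round(s_0, k_0) = 0x98
s_2 = Round(s_1, k_1) = 0x8D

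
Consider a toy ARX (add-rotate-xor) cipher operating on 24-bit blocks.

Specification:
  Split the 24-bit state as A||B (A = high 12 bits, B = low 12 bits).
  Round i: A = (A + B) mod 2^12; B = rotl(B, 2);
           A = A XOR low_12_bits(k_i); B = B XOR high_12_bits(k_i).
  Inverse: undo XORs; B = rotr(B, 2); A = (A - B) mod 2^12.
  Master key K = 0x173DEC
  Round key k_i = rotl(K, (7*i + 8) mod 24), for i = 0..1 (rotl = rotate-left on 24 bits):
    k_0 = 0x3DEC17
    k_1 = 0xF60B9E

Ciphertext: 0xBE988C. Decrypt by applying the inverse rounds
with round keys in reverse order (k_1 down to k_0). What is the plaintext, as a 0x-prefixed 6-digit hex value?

s_0 = ciphertext = 0xBE988C
s_1 = InvRound(s_0, k_1) = 0xE7C1FB
s_2 = InvRound(s_1, k_0) = 0xDE2489

0xDE2489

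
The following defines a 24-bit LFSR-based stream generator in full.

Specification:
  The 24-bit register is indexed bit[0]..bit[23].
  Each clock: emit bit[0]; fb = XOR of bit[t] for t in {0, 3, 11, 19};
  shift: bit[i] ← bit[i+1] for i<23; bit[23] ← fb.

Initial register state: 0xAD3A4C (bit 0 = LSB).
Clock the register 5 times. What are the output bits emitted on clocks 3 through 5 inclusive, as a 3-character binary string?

110

reg_0 = 0xAD3A4C
clock 1: out=0, reg = 0xD69D26
clock 2: out=0, reg = 0xEB4E93
clock 3: out=1, reg = 0xF5A749
clock 4: out=1, reg = 0x7AD3A4
clock 5: out=0, reg = 0xBD69D2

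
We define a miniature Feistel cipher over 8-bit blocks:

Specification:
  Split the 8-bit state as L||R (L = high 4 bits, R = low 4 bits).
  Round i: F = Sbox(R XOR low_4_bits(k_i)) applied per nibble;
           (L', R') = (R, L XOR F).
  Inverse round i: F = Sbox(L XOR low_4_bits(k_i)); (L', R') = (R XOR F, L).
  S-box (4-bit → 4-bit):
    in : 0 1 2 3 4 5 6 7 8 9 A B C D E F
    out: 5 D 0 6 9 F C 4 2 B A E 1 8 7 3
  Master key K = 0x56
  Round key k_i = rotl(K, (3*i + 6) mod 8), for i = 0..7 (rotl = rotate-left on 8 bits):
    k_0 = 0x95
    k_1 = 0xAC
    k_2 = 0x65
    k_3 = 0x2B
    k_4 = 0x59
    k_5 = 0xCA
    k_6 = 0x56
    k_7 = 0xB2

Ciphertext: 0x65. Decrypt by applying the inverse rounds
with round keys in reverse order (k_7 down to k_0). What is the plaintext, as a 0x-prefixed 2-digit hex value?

0x71

s_0 = ciphertext = 0x65
s_1 = InvRound(s_0, k_7) = 0xC6
s_2 = InvRound(s_1, k_6) = 0xCC
s_3 = InvRound(s_2, k_5) = 0x0C
s_4 = InvRound(s_3, k_4) = 0x70
s_5 = InvRound(s_4, k_3) = 0x17
s_6 = InvRound(s_5, k_2) = 0xE1
s_7 = InvRound(s_6, k_1) = 0x1E
s_8 = InvRound(s_7, k_0) = 0x71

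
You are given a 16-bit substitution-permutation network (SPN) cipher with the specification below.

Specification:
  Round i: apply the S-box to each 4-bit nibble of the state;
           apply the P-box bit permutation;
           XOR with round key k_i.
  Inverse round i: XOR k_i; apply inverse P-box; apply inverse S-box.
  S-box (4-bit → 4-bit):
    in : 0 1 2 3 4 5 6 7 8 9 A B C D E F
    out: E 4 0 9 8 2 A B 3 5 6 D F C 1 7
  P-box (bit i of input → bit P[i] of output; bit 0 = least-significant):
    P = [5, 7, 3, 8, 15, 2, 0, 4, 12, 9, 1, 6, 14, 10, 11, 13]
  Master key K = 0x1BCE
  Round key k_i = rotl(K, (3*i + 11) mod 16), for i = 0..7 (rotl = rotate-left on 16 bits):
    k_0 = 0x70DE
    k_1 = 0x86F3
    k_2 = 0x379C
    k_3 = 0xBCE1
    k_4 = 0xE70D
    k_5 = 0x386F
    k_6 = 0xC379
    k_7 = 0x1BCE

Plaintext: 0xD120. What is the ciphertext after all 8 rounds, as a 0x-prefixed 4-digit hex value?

s_0 = plaintext = 0xD120
s_1 = Round(s_0, k_0) = 0x5954
s_2 = Round(s_1, k_1) = 0x93F5
s_3 = Round(s_2, k_2) = 0xEF59
s_4 = Round(s_3, k_3) = 0xEECF
s_5 = Round(s_4, k_4) = 0x37B0
s_6 = Round(s_5, k_5) = 0xCBB6
s_7 = Round(s_6, k_6) = 0x3EAA
s_8 = Round(s_7, k_7) = 0x6B43

0x6B43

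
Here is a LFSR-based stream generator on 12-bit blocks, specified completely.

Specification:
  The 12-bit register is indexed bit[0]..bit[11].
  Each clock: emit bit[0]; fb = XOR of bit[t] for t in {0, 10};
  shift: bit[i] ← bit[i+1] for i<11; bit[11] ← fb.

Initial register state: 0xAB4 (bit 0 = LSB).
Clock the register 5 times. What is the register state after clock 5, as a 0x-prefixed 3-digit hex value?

0x755

reg_0 = 0xAB4
clock 1: out=0, reg = 0x55A
clock 2: out=0, reg = 0xAAD
clock 3: out=1, reg = 0xD56
clock 4: out=0, reg = 0xEAB
clock 5: out=1, reg = 0x755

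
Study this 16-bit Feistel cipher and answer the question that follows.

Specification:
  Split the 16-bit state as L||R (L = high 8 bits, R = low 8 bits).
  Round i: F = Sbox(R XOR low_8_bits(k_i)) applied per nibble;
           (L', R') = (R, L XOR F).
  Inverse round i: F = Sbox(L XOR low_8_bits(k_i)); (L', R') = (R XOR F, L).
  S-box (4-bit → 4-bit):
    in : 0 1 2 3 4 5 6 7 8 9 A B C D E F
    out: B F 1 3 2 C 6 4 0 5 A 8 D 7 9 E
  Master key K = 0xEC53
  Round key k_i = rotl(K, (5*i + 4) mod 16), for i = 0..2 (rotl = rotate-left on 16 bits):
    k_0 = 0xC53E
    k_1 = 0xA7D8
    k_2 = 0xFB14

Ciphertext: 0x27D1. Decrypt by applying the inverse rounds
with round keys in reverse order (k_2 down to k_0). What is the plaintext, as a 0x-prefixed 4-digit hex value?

s_0 = ciphertext = 0x27D1
s_1 = InvRound(s_0, k_2) = 0xE227
s_2 = InvRound(s_1, k_1) = 0x1DE2
s_3 = InvRound(s_2, k_0) = 0xF11D

0xF11D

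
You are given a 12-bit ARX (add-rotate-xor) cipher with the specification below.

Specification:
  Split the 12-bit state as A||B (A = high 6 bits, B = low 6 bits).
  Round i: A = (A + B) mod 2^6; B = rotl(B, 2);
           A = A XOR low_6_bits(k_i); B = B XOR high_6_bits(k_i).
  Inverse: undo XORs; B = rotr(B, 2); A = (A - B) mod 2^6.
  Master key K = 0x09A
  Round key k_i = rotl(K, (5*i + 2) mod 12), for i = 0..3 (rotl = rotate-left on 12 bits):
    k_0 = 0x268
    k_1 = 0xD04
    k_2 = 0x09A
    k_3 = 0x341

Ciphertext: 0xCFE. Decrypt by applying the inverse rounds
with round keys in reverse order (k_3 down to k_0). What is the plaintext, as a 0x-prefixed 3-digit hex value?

s_0 = ciphertext = 0xCFE
s_1 = InvRound(s_0, k_3) = 0xDBC
s_2 = InvRound(s_1, k_2) = 0xF6F
s_3 = InvRound(s_2, k_1) = 0x0F6
s_4 = InvRound(s_3, k_0) = 0xB3F

0xB3F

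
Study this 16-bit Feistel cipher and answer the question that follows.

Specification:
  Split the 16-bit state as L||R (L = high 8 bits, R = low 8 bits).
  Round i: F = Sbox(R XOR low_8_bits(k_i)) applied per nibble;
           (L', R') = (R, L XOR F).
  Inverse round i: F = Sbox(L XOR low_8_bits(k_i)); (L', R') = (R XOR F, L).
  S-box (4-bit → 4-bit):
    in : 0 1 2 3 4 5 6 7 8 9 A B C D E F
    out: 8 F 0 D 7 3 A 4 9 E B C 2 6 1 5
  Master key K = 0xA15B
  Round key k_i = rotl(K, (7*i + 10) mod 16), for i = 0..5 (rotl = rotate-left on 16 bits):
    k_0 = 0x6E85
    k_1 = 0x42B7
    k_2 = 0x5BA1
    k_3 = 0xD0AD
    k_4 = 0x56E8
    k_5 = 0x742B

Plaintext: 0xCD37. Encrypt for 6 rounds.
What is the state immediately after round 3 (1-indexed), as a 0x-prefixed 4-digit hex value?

0xFC3B

s_0 = plaintext = 0xCD37
s_1 = Round(s_0, k_0) = 0x370D
s_2 = Round(s_1, k_1) = 0x0DFC
s_3 = Round(s_2, k_2) = 0xFC3B
s_4 = Round(s_3, k_3) = 0x3B16
s_5 = Round(s_4, k_4) = 0x166A
s_6 = Round(s_5, k_5) = 0x6A69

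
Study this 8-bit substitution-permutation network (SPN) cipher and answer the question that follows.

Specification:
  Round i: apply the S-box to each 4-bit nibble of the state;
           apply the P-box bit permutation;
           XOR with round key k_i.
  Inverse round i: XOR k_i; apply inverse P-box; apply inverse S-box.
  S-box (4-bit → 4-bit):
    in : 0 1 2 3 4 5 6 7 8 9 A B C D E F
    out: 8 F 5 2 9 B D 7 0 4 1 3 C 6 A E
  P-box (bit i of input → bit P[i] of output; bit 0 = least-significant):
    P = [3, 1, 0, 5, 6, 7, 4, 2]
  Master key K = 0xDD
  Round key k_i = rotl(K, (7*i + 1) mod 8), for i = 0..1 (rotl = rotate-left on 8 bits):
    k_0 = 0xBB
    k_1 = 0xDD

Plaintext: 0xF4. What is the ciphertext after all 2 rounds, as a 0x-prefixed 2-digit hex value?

s_0 = plaintext = 0xF4
s_1 = Round(s_0, k_0) = 0x07
s_2 = Round(s_1, k_1) = 0xD2

0xD2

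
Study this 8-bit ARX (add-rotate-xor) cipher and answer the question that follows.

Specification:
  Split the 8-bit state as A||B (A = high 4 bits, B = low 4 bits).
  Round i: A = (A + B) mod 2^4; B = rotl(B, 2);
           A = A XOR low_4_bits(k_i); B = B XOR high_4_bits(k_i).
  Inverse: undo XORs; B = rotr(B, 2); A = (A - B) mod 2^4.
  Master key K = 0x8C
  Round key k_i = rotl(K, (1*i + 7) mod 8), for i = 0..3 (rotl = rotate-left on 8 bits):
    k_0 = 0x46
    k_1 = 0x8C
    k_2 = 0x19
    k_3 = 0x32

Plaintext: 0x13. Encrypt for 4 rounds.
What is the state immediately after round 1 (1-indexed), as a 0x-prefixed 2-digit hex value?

0x28

s_0 = plaintext = 0x13
s_1 = Round(s_0, k_0) = 0x28
s_2 = Round(s_1, k_1) = 0x6A
s_3 = Round(s_2, k_2) = 0x9B
s_4 = Round(s_3, k_3) = 0x6D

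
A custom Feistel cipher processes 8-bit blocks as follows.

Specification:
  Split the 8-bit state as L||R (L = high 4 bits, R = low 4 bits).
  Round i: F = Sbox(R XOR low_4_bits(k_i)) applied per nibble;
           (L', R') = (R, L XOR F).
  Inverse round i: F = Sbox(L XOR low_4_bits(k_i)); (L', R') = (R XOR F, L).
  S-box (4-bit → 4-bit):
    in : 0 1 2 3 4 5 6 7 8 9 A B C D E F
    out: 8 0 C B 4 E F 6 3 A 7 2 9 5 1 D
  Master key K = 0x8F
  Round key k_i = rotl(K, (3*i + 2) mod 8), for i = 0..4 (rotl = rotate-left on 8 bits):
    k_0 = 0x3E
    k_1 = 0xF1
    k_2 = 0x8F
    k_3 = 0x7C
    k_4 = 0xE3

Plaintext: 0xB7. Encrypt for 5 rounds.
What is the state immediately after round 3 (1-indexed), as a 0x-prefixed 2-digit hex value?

s_0 = plaintext = 0xB7
s_1 = Round(s_0, k_0) = 0x71
s_2 = Round(s_1, k_1) = 0x1F
s_3 = Round(s_2, k_2) = 0xF9
s_4 = Round(s_3, k_3) = 0x91
s_5 = Round(s_4, k_4) = 0x15

0xF9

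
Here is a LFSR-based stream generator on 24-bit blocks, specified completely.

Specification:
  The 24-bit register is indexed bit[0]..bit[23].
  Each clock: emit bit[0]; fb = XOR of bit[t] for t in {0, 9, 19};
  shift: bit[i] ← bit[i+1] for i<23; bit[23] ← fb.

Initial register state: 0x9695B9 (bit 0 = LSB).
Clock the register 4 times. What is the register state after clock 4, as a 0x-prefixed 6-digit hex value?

0x19695B

reg_0 = 0x9695B9
clock 1: out=1, reg = 0xCB4ADC
clock 2: out=0, reg = 0x65A56E
clock 3: out=0, reg = 0x32D2B7
clock 4: out=1, reg = 0x19695B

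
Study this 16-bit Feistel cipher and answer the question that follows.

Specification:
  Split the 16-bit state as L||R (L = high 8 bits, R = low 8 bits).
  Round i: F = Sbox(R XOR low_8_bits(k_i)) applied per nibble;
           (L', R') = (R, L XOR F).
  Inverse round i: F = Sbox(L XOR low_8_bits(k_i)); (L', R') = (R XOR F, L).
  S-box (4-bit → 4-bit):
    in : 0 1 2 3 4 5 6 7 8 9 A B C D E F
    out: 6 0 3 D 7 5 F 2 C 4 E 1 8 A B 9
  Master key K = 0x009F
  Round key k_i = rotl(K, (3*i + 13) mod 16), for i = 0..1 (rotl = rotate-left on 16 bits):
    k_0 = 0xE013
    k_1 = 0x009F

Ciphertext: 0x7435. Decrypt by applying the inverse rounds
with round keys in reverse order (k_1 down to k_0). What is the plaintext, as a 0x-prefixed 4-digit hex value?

0x3684

s_0 = ciphertext = 0x7435
s_1 = InvRound(s_0, k_1) = 0x8474
s_2 = InvRound(s_1, k_0) = 0x3684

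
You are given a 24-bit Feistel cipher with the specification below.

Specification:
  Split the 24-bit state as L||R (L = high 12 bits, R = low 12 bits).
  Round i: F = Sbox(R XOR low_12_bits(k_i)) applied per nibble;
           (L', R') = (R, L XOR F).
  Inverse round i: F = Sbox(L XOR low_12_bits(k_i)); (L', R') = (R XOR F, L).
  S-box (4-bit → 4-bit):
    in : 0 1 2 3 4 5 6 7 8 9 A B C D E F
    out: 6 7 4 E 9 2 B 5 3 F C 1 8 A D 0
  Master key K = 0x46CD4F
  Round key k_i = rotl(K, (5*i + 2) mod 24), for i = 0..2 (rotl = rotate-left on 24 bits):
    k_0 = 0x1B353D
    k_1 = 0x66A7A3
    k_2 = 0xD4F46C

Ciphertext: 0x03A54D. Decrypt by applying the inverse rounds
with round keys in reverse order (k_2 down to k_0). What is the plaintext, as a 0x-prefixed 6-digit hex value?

0x5541B8

s_0 = ciphertext = 0x03A54D
s_1 = InvRound(s_0, k_2) = 0xC6603A
s_2 = InvRound(s_1, k_1) = 0x1B8C66
s_3 = InvRound(s_2, k_0) = 0x5541B8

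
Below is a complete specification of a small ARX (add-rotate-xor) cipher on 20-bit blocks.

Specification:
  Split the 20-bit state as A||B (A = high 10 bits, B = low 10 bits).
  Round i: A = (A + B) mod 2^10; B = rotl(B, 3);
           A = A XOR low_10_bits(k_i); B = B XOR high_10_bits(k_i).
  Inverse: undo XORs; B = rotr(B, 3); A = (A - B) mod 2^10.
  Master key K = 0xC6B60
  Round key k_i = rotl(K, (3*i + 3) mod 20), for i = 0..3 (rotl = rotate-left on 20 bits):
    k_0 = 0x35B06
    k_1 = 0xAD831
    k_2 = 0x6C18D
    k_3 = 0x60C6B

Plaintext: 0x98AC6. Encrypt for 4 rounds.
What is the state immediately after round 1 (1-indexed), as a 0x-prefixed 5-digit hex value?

s_0 = plaintext = 0x98AC6
s_1 = Round(s_0, k_0) = 0x8BAE3
s_2 = Round(s_1, k_1) = 0x481AB
s_3 = Round(s_2, k_2) = 0xD18EB
s_4 = Round(s_3, k_3) = 0x16ADA

0x8BAE3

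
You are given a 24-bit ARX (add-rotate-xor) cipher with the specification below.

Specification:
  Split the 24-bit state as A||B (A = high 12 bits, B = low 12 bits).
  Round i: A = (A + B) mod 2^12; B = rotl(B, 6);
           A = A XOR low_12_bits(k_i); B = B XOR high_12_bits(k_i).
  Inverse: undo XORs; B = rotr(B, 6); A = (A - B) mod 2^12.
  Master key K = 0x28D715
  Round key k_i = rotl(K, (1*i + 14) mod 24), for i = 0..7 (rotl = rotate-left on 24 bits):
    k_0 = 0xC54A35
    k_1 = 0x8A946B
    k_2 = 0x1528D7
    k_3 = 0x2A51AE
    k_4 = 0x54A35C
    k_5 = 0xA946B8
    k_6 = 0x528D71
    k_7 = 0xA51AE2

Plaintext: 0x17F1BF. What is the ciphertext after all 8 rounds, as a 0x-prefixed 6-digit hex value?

0x966243

s_0 = plaintext = 0x17F1BF
s_1 = Round(s_0, k_0) = 0x90B392
s_2 = Round(s_1, k_1) = 0x8F6C27
s_3 = Round(s_2, k_2) = 0xDCA8A2
s_4 = Round(s_3, k_3) = 0x7C2A07
s_5 = Round(s_4, k_4) = 0x2954A2
s_6 = Round(s_5, k_5) = 0x18F206
s_7 = Round(s_6, k_6) = 0xEE44A0
s_8 = Round(s_7, k_7) = 0x966243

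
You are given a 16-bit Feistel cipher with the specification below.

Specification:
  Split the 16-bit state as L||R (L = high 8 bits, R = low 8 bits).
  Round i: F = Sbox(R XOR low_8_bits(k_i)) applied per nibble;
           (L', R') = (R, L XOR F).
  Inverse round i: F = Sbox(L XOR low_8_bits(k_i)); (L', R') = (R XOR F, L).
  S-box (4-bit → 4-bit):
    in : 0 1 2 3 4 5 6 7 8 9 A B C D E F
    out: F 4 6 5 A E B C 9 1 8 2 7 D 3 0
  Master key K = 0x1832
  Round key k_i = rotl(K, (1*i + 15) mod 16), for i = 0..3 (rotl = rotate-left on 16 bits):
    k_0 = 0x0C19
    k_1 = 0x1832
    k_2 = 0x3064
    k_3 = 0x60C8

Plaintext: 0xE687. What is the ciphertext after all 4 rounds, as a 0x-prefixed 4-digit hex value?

0xE596

s_0 = plaintext = 0xE687
s_1 = Round(s_0, k_0) = 0x87F5
s_2 = Round(s_1, k_1) = 0xF5FB
s_3 = Round(s_2, k_2) = 0xFBE5
s_4 = Round(s_3, k_3) = 0xE596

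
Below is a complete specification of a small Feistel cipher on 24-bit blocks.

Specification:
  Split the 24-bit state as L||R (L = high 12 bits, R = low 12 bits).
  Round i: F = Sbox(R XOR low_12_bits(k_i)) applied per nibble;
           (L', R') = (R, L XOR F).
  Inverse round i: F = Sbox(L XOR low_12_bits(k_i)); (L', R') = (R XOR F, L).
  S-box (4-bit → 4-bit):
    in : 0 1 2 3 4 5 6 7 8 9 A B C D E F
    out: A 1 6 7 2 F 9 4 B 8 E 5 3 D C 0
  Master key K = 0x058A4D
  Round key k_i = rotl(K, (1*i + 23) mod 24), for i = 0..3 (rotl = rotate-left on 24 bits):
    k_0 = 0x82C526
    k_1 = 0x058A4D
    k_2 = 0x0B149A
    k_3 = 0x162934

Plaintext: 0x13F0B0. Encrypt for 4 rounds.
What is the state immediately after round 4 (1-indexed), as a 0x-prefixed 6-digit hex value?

s_0 = plaintext = 0x13F0B0
s_1 = Round(s_0, k_0) = 0x0B0EB6
s_2 = Round(s_1, k_1) = 0xEB62B5
s_3 = Round(s_2, k_2) = 0x2B57D6
s_4 = Round(s_3, k_3) = 0x7D6E73

0x7D6E73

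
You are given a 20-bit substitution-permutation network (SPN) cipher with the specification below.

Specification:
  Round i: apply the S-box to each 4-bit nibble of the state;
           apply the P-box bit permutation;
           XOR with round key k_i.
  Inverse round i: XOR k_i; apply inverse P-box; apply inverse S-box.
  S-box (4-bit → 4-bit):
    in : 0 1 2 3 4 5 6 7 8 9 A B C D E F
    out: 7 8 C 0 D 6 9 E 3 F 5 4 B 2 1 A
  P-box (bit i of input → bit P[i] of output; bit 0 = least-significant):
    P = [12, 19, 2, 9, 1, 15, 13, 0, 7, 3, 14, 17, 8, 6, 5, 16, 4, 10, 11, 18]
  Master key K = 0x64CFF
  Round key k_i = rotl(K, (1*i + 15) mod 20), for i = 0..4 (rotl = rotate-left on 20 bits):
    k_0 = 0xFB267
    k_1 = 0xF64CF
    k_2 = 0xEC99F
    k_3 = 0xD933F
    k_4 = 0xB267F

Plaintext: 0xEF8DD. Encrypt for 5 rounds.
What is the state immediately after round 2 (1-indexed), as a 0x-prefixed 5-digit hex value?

s_0 = plaintext = 0xEF8DD
s_1 = Round(s_0, k_0) = 0x632BF
s_2 = Round(s_1, k_1) = 0x106DF
s_3 = Round(s_2, k_2) = 0x04A7F
s_4 = Round(s_3, k_3) = 0x47C8E
s_5 = Round(s_4, k_4) = 0xCBE85

0x106DF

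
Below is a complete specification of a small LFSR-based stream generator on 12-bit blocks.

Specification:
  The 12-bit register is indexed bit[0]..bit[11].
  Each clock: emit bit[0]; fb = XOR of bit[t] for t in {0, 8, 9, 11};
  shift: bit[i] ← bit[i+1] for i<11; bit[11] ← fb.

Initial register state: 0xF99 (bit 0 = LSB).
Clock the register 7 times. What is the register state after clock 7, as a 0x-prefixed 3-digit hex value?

reg_0 = 0xF99
clock 1: out=1, reg = 0x7CC
clock 2: out=0, reg = 0x3E6
clock 3: out=0, reg = 0x1F3
clock 4: out=1, reg = 0x0F9
clock 5: out=1, reg = 0x87C
clock 6: out=0, reg = 0xC3E
clock 7: out=0, reg = 0xE1F

0xE1F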